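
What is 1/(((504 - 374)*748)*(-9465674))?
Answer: -1/920442139760 ≈ -1.0864e-12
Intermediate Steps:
1/(((504 - 374)*748)*(-9465674)) = -1/9465674/(130*748) = -1/9465674/97240 = (1/97240)*(-1/9465674) = -1/920442139760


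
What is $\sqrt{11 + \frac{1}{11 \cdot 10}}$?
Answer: $\frac{\sqrt{133210}}{110} \approx 3.318$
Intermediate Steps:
$\sqrt{11 + \frac{1}{11 \cdot 10}} = \sqrt{11 + \frac{1}{110}} = \sqrt{\frac{1211}{110}} = \frac{\sqrt{133210}}{110}$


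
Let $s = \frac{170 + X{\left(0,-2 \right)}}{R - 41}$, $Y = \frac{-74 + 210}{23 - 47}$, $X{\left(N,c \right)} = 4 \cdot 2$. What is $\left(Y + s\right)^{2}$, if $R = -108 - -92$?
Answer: $\frac{27889}{361} \approx 77.255$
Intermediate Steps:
$X{\left(N,c \right)} = 8$
$R = -16$ ($R = -108 + 92 = -16$)
$Y = - \frac{17}{3}$ ($Y = \frac{136}{-24} = 136 \left(- \frac{1}{24}\right) = - \frac{17}{3} \approx -5.6667$)
$s = - \frac{178}{57}$ ($s = \frac{170 + 8}{-16 - 41} = \frac{178}{-57} = 178 \left(- \frac{1}{57}\right) = - \frac{178}{57} \approx -3.1228$)
$\left(Y + s\right)^{2} = \left(- \frac{17}{3} - \frac{178}{57}\right)^{2} = \left(- \frac{167}{19}\right)^{2} = \frac{27889}{361}$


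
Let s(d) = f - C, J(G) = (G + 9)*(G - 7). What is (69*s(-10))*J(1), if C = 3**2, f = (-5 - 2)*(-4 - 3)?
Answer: -165600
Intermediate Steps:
f = 49 (f = -7*(-7) = 49)
C = 9
J(G) = (-7 + G)*(9 + G) (J(G) = (9 + G)*(-7 + G) = (-7 + G)*(9 + G))
s(d) = 40 (s(d) = 49 - 1*9 = 49 - 9 = 40)
(69*s(-10))*J(1) = (69*40)*(-63 + 1**2 + 2*1) = 2760*(-63 + 1 + 2) = 2760*(-60) = -165600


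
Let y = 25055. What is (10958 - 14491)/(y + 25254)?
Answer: -3533/50309 ≈ -0.070226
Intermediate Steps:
(10958 - 14491)/(y + 25254) = (10958 - 14491)/(25055 + 25254) = -3533/50309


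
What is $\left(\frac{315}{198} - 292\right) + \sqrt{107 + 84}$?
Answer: $- \frac{6389}{22} + \sqrt{191} \approx -276.59$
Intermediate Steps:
$\left(\frac{315}{198} - 292\right) + \sqrt{107 + 84} = \left(315 \cdot \frac{1}{198} - 292\right) + \sqrt{191} = \left(\frac{35}{22} - 292\right) + \sqrt{191} = - \frac{6389}{22} + \sqrt{191}$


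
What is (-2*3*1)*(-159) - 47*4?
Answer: 766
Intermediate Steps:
(-2*3*1)*(-159) - 47*4 = -6*1*(-159) - 188 = -6*(-159) - 188 = 954 - 188 = 766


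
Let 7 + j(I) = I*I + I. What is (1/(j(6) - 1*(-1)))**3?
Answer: 1/46656 ≈ 2.1433e-5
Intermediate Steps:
j(I) = -7 + I + I**2 (j(I) = -7 + (I*I + I) = -7 + (I**2 + I) = -7 + (I + I**2) = -7 + I + I**2)
(1/(j(6) - 1*(-1)))**3 = (1/((-7 + 6 + 6**2) - 1*(-1)))**3 = (1/((-7 + 6 + 36) + 1))**3 = (1/(35 + 1))**3 = (1/36)**3 = 1/46656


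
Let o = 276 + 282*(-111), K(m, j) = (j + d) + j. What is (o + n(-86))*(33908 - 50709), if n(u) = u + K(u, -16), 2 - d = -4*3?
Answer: 523015130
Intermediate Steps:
d = 14 (d = 2 - (-4)*3 = 2 - 1*(-12) = 2 + 12 = 14)
K(m, j) = 14 + 2*j (K(m, j) = (j + 14) + j = (14 + j) + j = 14 + 2*j)
o = -31026 (o = 276 - 31302 = -31026)
n(u) = -18 + u (n(u) = u + (14 + 2*(-16)) = u + (14 - 32) = u - 18 = -18 + u)
(o + n(-86))*(33908 - 50709) = (-31026 + (-18 - 86))*(33908 - 50709) = (-31026 - 104)*(-16801) = -31130*(-16801) = 523015130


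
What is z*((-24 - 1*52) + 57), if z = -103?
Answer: 1957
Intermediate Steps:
z*((-24 - 1*52) + 57) = -103*((-24 - 1*52) + 57) = -103*((-24 - 52) + 57) = -103*(-76 + 57) = -103*(-19) = 1957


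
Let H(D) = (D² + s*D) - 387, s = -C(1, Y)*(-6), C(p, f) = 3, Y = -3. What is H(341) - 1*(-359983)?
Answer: 482015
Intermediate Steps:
s = 18 (s = -1*3*(-6) = -3*(-6) = 18)
H(D) = -387 + D² + 18*D (H(D) = (D² + 18*D) - 387 = -387 + D² + 18*D)
H(341) - 1*(-359983) = (-387 + 341² + 18*341) - 1*(-359983) = (-387 + 116281 + 6138) + 359983 = 122032 + 359983 = 482015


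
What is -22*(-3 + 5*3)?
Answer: -264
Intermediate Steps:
-22*(-3 + 5*3) = -22*(-3 + 15) = -22*12 = -264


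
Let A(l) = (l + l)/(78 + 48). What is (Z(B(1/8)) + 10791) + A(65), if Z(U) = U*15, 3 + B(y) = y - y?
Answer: 677063/63 ≈ 10747.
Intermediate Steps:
B(y) = -3 (B(y) = -3 + (y - y) = -3 + 0 = -3)
A(l) = l/63 (A(l) = (2*l)/126 = (2*l)*(1/126) = l/63)
Z(U) = 15*U
(Z(B(1/8)) + 10791) + A(65) = (15*(-3) + 10791) + (1/63)*65 = (-45 + 10791) + 65/63 = 10746 + 65/63 = 677063/63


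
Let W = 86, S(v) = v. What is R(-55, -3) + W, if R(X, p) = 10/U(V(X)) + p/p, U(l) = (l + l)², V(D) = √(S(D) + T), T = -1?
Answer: 9739/112 ≈ 86.955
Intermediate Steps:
V(D) = √(-1 + D) (V(D) = √(D - 1) = √(-1 + D))
U(l) = 4*l² (U(l) = (2*l)² = 4*l²)
R(X, p) = 1 + 10/(-4 + 4*X) (R(X, p) = 10/((4*(√(-1 + X))²)) + p/p = 10/((4*(-1 + X))) + 1 = 10/(-4 + 4*X) + 1 = 1 + 10/(-4 + 4*X))
R(-55, -3) + W = (3/2 - 55)/(-1 - 55) + 86 = -107/2/(-56) + 86 = -1/56*(-107/2) + 86 = 107/112 + 86 = 9739/112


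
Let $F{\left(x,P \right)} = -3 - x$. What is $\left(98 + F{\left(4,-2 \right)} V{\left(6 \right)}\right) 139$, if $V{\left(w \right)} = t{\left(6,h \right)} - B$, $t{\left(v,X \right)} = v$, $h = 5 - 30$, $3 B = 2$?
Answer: $\frac{25298}{3} \approx 8432.7$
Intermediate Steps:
$B = \frac{2}{3}$ ($B = \frac{1}{3} \cdot 2 = \frac{2}{3} \approx 0.66667$)
$h = -25$ ($h = 5 - 30 = -25$)
$V{\left(w \right)} = \frac{16}{3}$ ($V{\left(w \right)} = 6 - \frac{2}{3} = \frac{16}{3}$)
$\left(98 + F{\left(4,-2 \right)} V{\left(6 \right)}\right) 139 = \left(98 + \left(-3 - 4\right) \frac{16}{3}\right) 139 = \left(98 - \frac{112}{3}\right) 139 = \frac{182}{3} \cdot 139 = \frac{25298}{3}$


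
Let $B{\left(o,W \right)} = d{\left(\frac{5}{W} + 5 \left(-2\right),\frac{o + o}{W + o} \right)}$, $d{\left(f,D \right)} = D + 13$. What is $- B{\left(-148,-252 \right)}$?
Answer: $- \frac{687}{50} \approx -13.74$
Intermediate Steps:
$d{\left(f,D \right)} = 13 + D$
$B{\left(o,W \right)} = 13 + \frac{2 o}{W + o}$ ($B{\left(o,W \right)} = 13 + \frac{o + o}{W + o} = 13 + \frac{2 o}{W + o}$)
$- B{\left(-148,-252 \right)} = - \frac{13 \left(-252\right) + 15 \left(-148\right)}{-252 - 148} = - \frac{-3276 - 2220}{-400} = - \frac{\left(-1\right) \left(-5496\right)}{400} = \left(-1\right) \frac{687}{50} = - \frac{687}{50}$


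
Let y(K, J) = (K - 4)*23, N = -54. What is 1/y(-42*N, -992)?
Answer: 1/52072 ≈ 1.9204e-5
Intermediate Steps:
y(K, J) = -92 + 23*K (y(K, J) = (-4 + K)*23 = -92 + 23*K)
1/y(-42*N, -992) = 1/(-92 + 23*(-42*(-54))) = 1/(-92 + 23*2268) = 1/(-92 + 52164) = 1/52072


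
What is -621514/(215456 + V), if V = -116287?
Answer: -621514/99169 ≈ -6.2672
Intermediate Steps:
-621514/(215456 + V) = -621514/(215456 - 116287) = -621514/99169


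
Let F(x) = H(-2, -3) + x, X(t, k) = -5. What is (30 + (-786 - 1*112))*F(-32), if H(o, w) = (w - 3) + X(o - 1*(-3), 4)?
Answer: 37324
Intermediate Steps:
H(o, w) = -8 + w (H(o, w) = (w - 3) - 5 = (-3 + w) - 5 = -8 + w)
F(x) = -11 + x (F(x) = (-8 - 3) + x = -11 + x)
(30 + (-786 - 1*112))*F(-32) = (30 + (-786 - 1*112))*(-11 - 32) = (30 + (-786 - 112))*(-43) = (30 - 898)*(-43) = -868*(-43) = 37324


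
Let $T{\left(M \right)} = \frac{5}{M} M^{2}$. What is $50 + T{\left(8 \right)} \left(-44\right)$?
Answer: $-1710$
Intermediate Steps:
$T{\left(M \right)} = 5 M$
$50 + T{\left(8 \right)} \left(-44\right) = 50 + 5 \cdot 8 \left(-44\right) = 50 + 40 \left(-44\right) = 50 - 1760 = -1710$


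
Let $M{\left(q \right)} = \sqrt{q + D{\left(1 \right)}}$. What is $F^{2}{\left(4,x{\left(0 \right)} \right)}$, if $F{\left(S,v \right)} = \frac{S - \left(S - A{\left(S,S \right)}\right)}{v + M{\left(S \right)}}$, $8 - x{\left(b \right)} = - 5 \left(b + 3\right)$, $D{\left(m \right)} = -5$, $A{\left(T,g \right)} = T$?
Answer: $\frac{16}{\left(23 + i\right)^{2}} \approx 0.030075 - 0.0026201 i$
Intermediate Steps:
$M{\left(q \right)} = \sqrt{-5 + q}$ ($M{\left(q \right)} = \sqrt{q - 5} = \sqrt{-5 + q}$)
$x{\left(b \right)} = 23 + 5 b$ ($x{\left(b \right)} = 8 - - 5 \left(b + 3\right) = 8 - - 5 \left(3 + b\right) = 8 - \left(-15 - 5 b\right) = 8 + \left(15 + 5 b\right) = 23 + 5 b$)
$F{\left(S,v \right)} = \frac{S}{v + \sqrt{-5 + S}}$ ($F{\left(S,v \right)} = \frac{S + \left(S - S\right)}{v + \sqrt{-5 + S}} = \frac{S + 0}{v + \sqrt{-5 + S}} = \frac{S}{v + \sqrt{-5 + S}}$)
$F^{2}{\left(4,x{\left(0 \right)} \right)} = \left(\frac{4}{\left(23 + 5 \cdot 0\right) + \sqrt{-5 + 4}}\right)^{2} = \left(\frac{4}{\left(23 + 0\right) + \sqrt{-1}}\right)^{2} = \left(\frac{4}{23 + i}\right)^{2} = \left(4 \frac{23 - i}{530}\right)^{2} = \left(\frac{2 \left(23 - i\right)}{265}\right)^{2} = \frac{4 \left(23 - i\right)^{2}}{70225}$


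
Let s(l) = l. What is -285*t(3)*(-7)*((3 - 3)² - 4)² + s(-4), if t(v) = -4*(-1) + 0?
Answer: 127676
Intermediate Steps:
t(v) = 4 (t(v) = 4 + 0 = 4)
-285*t(3)*(-7)*((3 - 3)² - 4)² + s(-4) = -285*4*(-7)*((3 - 3)² - 4)² - 4 = -(-7980)*(0² - 4)² - 4 = -(-7980)*(0 - 4)² - 4 = -(-7980)*(-4)² - 4 = -(-7980)*16 - 4 = -285*(-448) - 4 = 127680 - 4 = 127676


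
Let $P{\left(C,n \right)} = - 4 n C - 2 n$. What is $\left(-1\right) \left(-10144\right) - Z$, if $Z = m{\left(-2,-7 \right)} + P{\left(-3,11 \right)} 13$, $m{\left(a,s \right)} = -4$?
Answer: $8718$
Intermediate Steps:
$P{\left(C,n \right)} = - 2 n - 4 C n$ ($P{\left(C,n \right)} = - 4 C n - 2 n = - 2 n - 4 C n$)
$Z = 1426$ ($Z = -4 + \left(-2\right) 11 \left(1 + 2 \left(-3\right)\right) 13 = -4 + \left(-2\right) 11 \left(1 - 6\right) 13 = -4 + \left(-2\right) 11 \left(-5\right) 13 = -4 + 110 \cdot 13 = -4 + 1430 = 1426$)
$\left(-1\right) \left(-10144\right) - Z = \left(-1\right) \left(-10144\right) - 1426 = 10144 - 1426 = 8718$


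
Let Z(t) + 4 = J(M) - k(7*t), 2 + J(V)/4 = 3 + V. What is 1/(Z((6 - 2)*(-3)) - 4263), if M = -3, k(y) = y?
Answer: -1/4191 ≈ -0.00023861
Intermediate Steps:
J(V) = 4 + 4*V (J(V) = -8 + 4*(3 + V) = -8 + (12 + 4*V) = 4 + 4*V)
Z(t) = -12 - 7*t (Z(t) = -4 + ((4 + 4*(-3)) - 7*t) = -4 + ((4 - 12) - 7*t) = -4 + (-8 - 7*t) = -12 - 7*t)
1/(Z((6 - 2)*(-3)) - 4263) = 1/((-12 - 7*(6 - 2)*(-3)) - 4263) = 1/((-12 - 28*(-3)) - 4263) = 1/((-12 - 7*(-12)) - 4263) = 1/((-12 + 84) - 4263) = 1/(72 - 4263) = 1/(-4191) = -1/4191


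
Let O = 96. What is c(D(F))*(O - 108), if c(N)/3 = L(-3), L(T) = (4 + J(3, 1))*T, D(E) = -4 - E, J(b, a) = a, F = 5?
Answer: 540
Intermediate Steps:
L(T) = 5*T (L(T) = (4 + 1)*T = 5*T)
c(N) = -45 (c(N) = 3*(5*(-3)) = 3*(-15) = -45)
c(D(F))*(O - 108) = -45*(96 - 108) = -45*(-12) = 540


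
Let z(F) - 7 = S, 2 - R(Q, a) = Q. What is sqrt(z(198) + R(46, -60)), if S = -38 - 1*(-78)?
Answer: sqrt(3) ≈ 1.7320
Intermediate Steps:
S = 40 (S = -38 + 78 = 40)
R(Q, a) = 2 - Q
z(F) = 47 (z(F) = 7 + 40 = 47)
sqrt(z(198) + R(46, -60)) = sqrt(47 + (2 - 1*46)) = sqrt(47 + (2 - 46)) = sqrt(47 - 44) = sqrt(3)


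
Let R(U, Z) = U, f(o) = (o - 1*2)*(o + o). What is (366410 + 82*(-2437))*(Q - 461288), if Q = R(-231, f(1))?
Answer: -76877988944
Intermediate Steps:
f(o) = 2*o*(-2 + o) (f(o) = (o - 2)*(2*o) = (-2 + o)*(2*o) = 2*o*(-2 + o))
Q = -231
(366410 + 82*(-2437))*(Q - 461288) = (366410 + 82*(-2437))*(-231 - 461288) = (366410 - 199834)*(-461519) = 166576*(-461519) = -76877988944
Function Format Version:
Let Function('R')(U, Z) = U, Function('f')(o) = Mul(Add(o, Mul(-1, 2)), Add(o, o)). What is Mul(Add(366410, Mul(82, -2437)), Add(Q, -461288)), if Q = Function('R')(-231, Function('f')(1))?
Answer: -76877988944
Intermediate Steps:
Function('f')(o) = Mul(2, o, Add(-2, o)) (Function('f')(o) = Mul(Add(o, -2), Mul(2, o)) = Mul(Add(-2, o), Mul(2, o)) = Mul(2, o, Add(-2, o)))
Q = -231
Mul(Add(366410, Mul(82, -2437)), Add(Q, -461288)) = Mul(Add(366410, Mul(82, -2437)), Add(-231, -461288)) = Mul(Add(366410, -199834), -461519) = Mul(166576, -461519) = -76877988944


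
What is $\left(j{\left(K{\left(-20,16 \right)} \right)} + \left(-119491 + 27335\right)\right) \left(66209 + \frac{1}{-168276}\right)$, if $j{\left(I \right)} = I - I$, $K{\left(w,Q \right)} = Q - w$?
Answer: $- \frac{256686384750637}{42069} \approx -6.1016 \cdot 10^{9}$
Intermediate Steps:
$j{\left(I \right)} = 0$
$\left(j{\left(K{\left(-20,16 \right)} \right)} + \left(-119491 + 27335\right)\right) \left(66209 + \frac{1}{-168276}\right) = \left(0 + \left(-119491 + 27335\right)\right) \left(66209 + \frac{1}{-168276}\right) = \left(0 - 92156\right) \left(66209 - \frac{1}{168276}\right) = \left(-92156\right) \frac{11141385683}{168276} = - \frac{256686384750637}{42069}$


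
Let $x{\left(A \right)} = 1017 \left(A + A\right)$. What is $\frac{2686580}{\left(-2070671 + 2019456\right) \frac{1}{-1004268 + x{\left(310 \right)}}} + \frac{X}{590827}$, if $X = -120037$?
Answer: $\frac{118643988756938705}{6051840961} \approx 1.9605 \cdot 10^{7}$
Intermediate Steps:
$x{\left(A \right)} = 2034 A$ ($x{\left(A \right)} = 1017 \cdot 2 A = 2034 A$)
$\frac{2686580}{\left(-2070671 + 2019456\right) \frac{1}{-1004268 + x{\left(310 \right)}}} + \frac{X}{590827} = \frac{2686580}{\left(-2070671 + 2019456\right) \frac{1}{-1004268 + 2034 \cdot 310}} - \frac{120037}{590827} = \frac{2686580}{\left(-51215\right) \frac{1}{-1004268 + 630540}} - \frac{120037}{590827} = \frac{2686580}{\left(-51215\right) \frac{1}{-373728}} - \frac{120037}{590827} = \frac{2686580}{\left(-51215\right) \left(- \frac{1}{373728}\right)} - \frac{120037}{590827} = \frac{2686580}{\frac{51215}{373728}} - \frac{120037}{590827} = 2686580 \cdot \frac{373728}{51215} - \frac{120037}{590827} = \frac{200810034048}{10243} - \frac{120037}{590827} = \frac{118643988756938705}{6051840961}$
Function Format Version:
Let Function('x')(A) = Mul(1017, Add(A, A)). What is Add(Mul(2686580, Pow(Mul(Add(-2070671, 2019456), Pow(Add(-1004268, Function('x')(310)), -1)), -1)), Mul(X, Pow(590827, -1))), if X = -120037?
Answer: Rational(118643988756938705, 6051840961) ≈ 1.9605e+7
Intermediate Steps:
Function('x')(A) = Mul(2034, A) (Function('x')(A) = Mul(1017, Mul(2, A)) = Mul(2034, A))
Add(Mul(2686580, Pow(Mul(Add(-2070671, 2019456), Pow(Add(-1004268, Function('x')(310)), -1)), -1)), Mul(X, Pow(590827, -1))) = Add(Mul(2686580, Pow(Mul(Add(-2070671, 2019456), Pow(Add(-1004268, Mul(2034, 310)), -1)), -1)), Mul(-120037, Pow(590827, -1))) = Add(Mul(2686580, Pow(Mul(-51215, Pow(Add(-1004268, 630540), -1)), -1)), Mul(-120037, Rational(1, 590827))) = Add(Mul(2686580, Pow(Mul(-51215, Pow(-373728, -1)), -1)), Rational(-120037, 590827)) = Add(Mul(2686580, Pow(Mul(-51215, Rational(-1, 373728)), -1)), Rational(-120037, 590827)) = Add(Mul(2686580, Pow(Rational(51215, 373728), -1)), Rational(-120037, 590827)) = Add(Mul(2686580, Rational(373728, 51215)), Rational(-120037, 590827)) = Add(Rational(200810034048, 10243), Rational(-120037, 590827)) = Rational(118643988756938705, 6051840961)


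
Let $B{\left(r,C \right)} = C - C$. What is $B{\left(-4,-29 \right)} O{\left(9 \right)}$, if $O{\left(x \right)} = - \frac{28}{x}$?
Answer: $0$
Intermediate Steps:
$B{\left(r,C \right)} = 0$
$B{\left(-4,-29 \right)} O{\left(9 \right)} = 0 \left(- \frac{28}{9}\right) = 0$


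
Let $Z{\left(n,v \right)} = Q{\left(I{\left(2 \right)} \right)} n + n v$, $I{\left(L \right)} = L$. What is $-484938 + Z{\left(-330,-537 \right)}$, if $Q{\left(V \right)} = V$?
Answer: $-308388$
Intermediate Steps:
$Z{\left(n,v \right)} = 2 n + n v$
$-484938 + Z{\left(-330,-537 \right)} = -484938 - 330 \left(2 - 537\right) = -484938 - -176550 = -484938 + 176550 = -308388$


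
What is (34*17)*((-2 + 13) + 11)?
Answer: 12716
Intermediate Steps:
(34*17)*((-2 + 13) + 11) = 578*(11 + 11) = 578*22 = 12716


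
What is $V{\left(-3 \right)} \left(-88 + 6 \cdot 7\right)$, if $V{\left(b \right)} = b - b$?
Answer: $0$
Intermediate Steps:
$V{\left(b \right)} = 0$
$V{\left(-3 \right)} \left(-88 + 6 \cdot 7\right) = 0 \left(-88 + 6 \cdot 7\right) = 0 \left(-88 + 42\right) = 0 \left(-46\right) = 0$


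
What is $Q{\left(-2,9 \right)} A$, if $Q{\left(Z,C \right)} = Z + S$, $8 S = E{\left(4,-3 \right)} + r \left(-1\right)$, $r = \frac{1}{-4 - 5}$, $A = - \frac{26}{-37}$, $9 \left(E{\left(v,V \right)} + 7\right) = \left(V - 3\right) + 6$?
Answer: $- \frac{1339}{666} \approx -2.0105$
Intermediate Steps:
$E{\left(v,V \right)} = - \frac{20}{3} + \frac{V}{9}$ ($E{\left(v,V \right)} = -7 + \frac{\left(V - 3\right) + 6}{9} = -7 + \frac{\left(-3 + V\right) + 6}{9} = -7 + \frac{3 + V}{9} = -7 + \left(\frac{1}{3} + \frac{V}{9}\right) = - \frac{20}{3} + \frac{V}{9}$)
$A = \frac{26}{37}$ ($A = \left(-26\right) \left(- \frac{1}{37}\right) = \frac{26}{37} \approx 0.7027$)
$r = - \frac{1}{9}$ ($r = \frac{1}{-9} = - \frac{1}{9} \approx -0.11111$)
$S = - \frac{31}{36}$ ($S = \frac{\left(- \frac{20}{3} + \frac{1}{9} \left(-3\right)\right) - - \frac{1}{9}}{8} = \frac{\left(- \frac{20}{3} - \frac{1}{3}\right) + \frac{1}{9}}{8} = \frac{-7 + \frac{1}{9}}{8} = \frac{1}{8} \left(- \frac{62}{9}\right) = - \frac{31}{36} \approx -0.86111$)
$Q{\left(Z,C \right)} = - \frac{31}{36} + Z$ ($Q{\left(Z,C \right)} = Z - \frac{31}{36} = - \frac{31}{36} + Z$)
$Q{\left(-2,9 \right)} A = \left(- \frac{31}{36} - 2\right) \frac{26}{37} = \left(- \frac{103}{36}\right) \frac{26}{37} = - \frac{1339}{666}$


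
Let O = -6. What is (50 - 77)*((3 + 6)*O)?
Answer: 1458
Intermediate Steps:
(50 - 77)*((3 + 6)*O) = (50 - 77)*((3 + 6)*(-6)) = -243*(-6) = -27*(-54) = 1458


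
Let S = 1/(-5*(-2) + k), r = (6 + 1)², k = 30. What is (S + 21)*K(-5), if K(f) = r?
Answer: 41209/40 ≈ 1030.2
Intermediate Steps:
r = 49 (r = 7² = 49)
K(f) = 49
S = 1/40 (S = 1/(-5*(-2) + 30) = 1/(10 + 30) = 1/40 ≈ 0.025000)
(S + 21)*K(-5) = (1/40 + 21)*49 = (841/40)*49 = 41209/40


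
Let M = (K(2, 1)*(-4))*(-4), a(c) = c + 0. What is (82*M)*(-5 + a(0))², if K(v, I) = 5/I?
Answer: 164000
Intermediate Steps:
a(c) = c
M = 80 (M = ((5/1)*(-4))*(-4) = ((5*1)*(-4))*(-4) = (5*(-4))*(-4) = -20*(-4) = 80)
(82*M)*(-5 + a(0))² = (82*80)*(-5 + 0)² = 6560*(-5)² = 6560*25 = 164000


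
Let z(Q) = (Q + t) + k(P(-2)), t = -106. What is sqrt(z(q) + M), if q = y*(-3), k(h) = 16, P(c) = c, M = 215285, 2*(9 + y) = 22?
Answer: sqrt(215189) ≈ 463.88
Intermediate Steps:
y = 2 (y = -9 + (1/2)*22 = -9 + 11 = 2)
q = -6 (q = 2*(-3) = -6)
z(Q) = -90 + Q (z(Q) = (Q - 106) + 16 = (-106 + Q) + 16 = -90 + Q)
sqrt(z(q) + M) = sqrt((-90 - 6) + 215285) = sqrt(-96 + 215285) = sqrt(215189)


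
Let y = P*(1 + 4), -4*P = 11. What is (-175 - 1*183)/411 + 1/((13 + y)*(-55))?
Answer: -19142/22605 ≈ -0.84680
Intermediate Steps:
P = -11/4 (P = -¼*11 = -11/4 ≈ -2.7500)
y = -55/4 (y = -11*(1 + 4)/4 = -11/4*5 = -55/4 ≈ -13.750)
(-175 - 1*183)/411 + 1/((13 + y)*(-55)) = (-175 - 1*183)/411 + 1/((13 - 55/4)*(-55)) = (-175 - 183)*(1/411) - 1/55/(-¾) = -358*1/411 - 4/3*(-1/55) = -358/411 + 4/165 = -19142/22605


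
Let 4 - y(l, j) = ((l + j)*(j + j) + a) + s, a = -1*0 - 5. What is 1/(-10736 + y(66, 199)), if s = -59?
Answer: -1/116138 ≈ -8.6104e-6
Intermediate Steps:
a = -5 (a = 0 - 5 = -5)
y(l, j) = 68 - 2*j*(j + l) (y(l, j) = 4 - (((l + j)*(j + j) - 5) - 59) = 4 - (((j + l)*(2*j) - 5) - 59) = 4 - ((2*j*(j + l) - 5) - 59) = 4 - ((-5 + 2*j*(j + l)) - 59) = 4 - (-64 + 2*j*(j + l)) = 4 + (64 - 2*j*(j + l)) = 68 - 2*j*(j + l))
1/(-10736 + y(66, 199)) = 1/(-10736 + (68 - 2*199**2 - 2*199*66)) = 1/(-10736 + (68 - 2*39601 - 26268)) = 1/(-10736 + (68 - 79202 - 26268)) = 1/(-10736 - 105402) = 1/(-116138) = -1/116138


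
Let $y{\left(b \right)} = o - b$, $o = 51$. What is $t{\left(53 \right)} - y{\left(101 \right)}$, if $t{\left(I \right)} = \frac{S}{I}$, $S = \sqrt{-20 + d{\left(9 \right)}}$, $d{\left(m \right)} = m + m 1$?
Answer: $50 + \frac{i \sqrt{2}}{53} \approx 50.0 + 0.026683 i$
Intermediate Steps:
$y{\left(b \right)} = 51 - b$
$d{\left(m \right)} = 2 m$ ($d{\left(m \right)} = m + m = 2 m$)
$S = i \sqrt{2}$ ($S = \sqrt{-20 + 2 \cdot 9} = \sqrt{-20 + 18} = \sqrt{-2} = i \sqrt{2} \approx 1.4142 i$)
$t{\left(I \right)} = \frac{i \sqrt{2}}{I}$
$t{\left(53 \right)} - y{\left(101 \right)} = \frac{i \sqrt{2}}{53} - \left(51 - 101\right) = i \sqrt{2} \cdot \frac{1}{53} - \left(51 - 101\right) = \frac{i \sqrt{2}}{53} - -50 = \frac{i \sqrt{2}}{53} + 50 = 50 + \frac{i \sqrt{2}}{53}$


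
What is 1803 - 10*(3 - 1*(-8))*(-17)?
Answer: 3673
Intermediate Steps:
1803 - 10*(3 - 1*(-8))*(-17) = 1803 - 10*(3 + 8)*(-17) = 1803 - 10*11*(-17) = 1803 - 110*(-17) = 1803 - 1*(-1870) = 1803 + 1870 = 3673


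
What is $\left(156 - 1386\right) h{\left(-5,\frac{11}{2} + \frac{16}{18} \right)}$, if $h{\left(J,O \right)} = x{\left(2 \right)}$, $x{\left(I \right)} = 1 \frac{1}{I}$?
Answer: $-615$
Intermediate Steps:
$x{\left(I \right)} = \frac{1}{I}$
$h{\left(J,O \right)} = \frac{1}{2}$
$\left(156 - 1386\right) h{\left(-5,\frac{11}{2} + \frac{16}{18} \right)} = \left(156 - 1386\right) \frac{1}{2} = \left(-1230\right) \frac{1}{2} = -615$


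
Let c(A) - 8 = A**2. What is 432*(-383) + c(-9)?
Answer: -165367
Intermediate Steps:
c(A) = 8 + A**2
432*(-383) + c(-9) = 432*(-383) + (8 + (-9)**2) = -165456 + (8 + 81) = -165456 + 89 = -165367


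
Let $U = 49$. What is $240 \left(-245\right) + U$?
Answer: $-58751$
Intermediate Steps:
$240 \left(-245\right) + U = 240 \left(-245\right) + 49 = -58800 + 49 = -58751$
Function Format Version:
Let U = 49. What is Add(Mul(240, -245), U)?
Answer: -58751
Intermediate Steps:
Add(Mul(240, -245), U) = Add(Mul(240, -245), 49) = Add(-58800, 49) = -58751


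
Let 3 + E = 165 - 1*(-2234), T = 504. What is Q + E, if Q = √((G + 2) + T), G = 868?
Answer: 2396 + √1374 ≈ 2433.1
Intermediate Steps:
E = 2396 (E = -3 + (165 - 1*(-2234)) = -3 + (165 + 2234) = -3 + 2399 = 2396)
Q = √1374 (Q = √((868 + 2) + 504) = √(870 + 504) = √1374 ≈ 37.068)
Q + E = √1374 + 2396 = 2396 + √1374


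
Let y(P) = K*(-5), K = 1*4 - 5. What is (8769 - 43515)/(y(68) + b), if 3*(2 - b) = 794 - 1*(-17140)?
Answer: 34746/5971 ≈ 5.8191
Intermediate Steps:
K = -1 (K = 4 - 5 = -1)
b = -5976 (b = 2 - (794 - 1*(-17140))/3 = 2 - (794 + 17140)/3 = 2 - ⅓*17934 = 2 - 5978 = -5976)
y(P) = 5 (y(P) = -1*(-5) = 5)
(8769 - 43515)/(y(68) + b) = (8769 - 43515)/(5 - 5976) = -34746/(-5971) = -34746*(-1/5971) = 34746/5971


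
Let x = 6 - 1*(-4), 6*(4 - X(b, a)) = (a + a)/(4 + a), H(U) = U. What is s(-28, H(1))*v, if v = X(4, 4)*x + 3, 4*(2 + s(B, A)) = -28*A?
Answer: -372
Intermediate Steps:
X(b, a) = 4 - a/(3*(4 + a)) (X(b, a) = 4 - (a + a)/(6*(4 + a)) = 4 - 2*a/(6*(4 + a)) = 4 - a/(3*(4 + a)))
x = 10 (x = 6 + 4 = 10)
s(B, A) = -2 - 7*A (s(B, A) = -2 + (-28*A)/4 = -2 - 7*A)
v = 124/3 (v = ((48 + 11*4)/(3*(4 + 4)))*10 + 3 = ((1/3)*(48 + 44)/8)*10 + 3 = ((1/3)*(1/8)*92)*10 + 3 = (23/6)*10 + 3 = 115/3 + 3 = 124/3 ≈ 41.333)
s(-28, H(1))*v = (-2 - 7*1)*(124/3) = (-2 - 7)*(124/3) = -9*124/3 = -372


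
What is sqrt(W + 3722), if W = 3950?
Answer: 2*sqrt(1918) ≈ 87.590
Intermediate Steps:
sqrt(W + 3722) = sqrt(3950 + 3722) = sqrt(7672) = 2*sqrt(1918)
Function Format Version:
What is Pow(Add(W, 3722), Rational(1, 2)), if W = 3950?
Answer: Mul(2, Pow(1918, Rational(1, 2))) ≈ 87.590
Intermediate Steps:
Pow(Add(W, 3722), Rational(1, 2)) = Pow(Add(3950, 3722), Rational(1, 2)) = Pow(7672, Rational(1, 2)) = Mul(2, Pow(1918, Rational(1, 2)))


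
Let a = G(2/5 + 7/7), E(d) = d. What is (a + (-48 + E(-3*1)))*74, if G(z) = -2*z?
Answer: -19906/5 ≈ -3981.2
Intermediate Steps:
a = -14/5 (a = -2*(2/5 + 7/7) = -2*(2*(⅕) + 7*(⅐)) = -2*(⅖ + 1) = -2*7/5 = -14/5 ≈ -2.8000)
(a + (-48 + E(-3*1)))*74 = (-14/5 + (-48 - 3*1))*74 = (-14/5 + (-48 - 3))*74 = (-14/5 - 51)*74 = -269/5*74 = -19906/5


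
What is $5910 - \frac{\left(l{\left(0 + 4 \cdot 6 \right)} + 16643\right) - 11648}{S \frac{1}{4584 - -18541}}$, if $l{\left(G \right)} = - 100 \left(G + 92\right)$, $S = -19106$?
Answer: $- \frac{39824165}{19106} \approx -2084.4$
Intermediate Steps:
$l{\left(G \right)} = -9200 - 100 G$ ($l{\left(G \right)} = - 100 \left(92 + G\right) = -9200 - 100 G$)
$5910 - \frac{\left(l{\left(0 + 4 \cdot 6 \right)} + 16643\right) - 11648}{S \frac{1}{4584 - -18541}} = 5910 - \frac{\left(\left(-9200 - 100 \left(0 + 4 \cdot 6\right)\right) + 16643\right) - 11648}{\left(-19106\right) \frac{1}{4584 - -18541}} = 5910 - \frac{\left(\left(-9200 - 100 \left(0 + 24\right)\right) + 16643\right) - 11648}{\left(-19106\right) \frac{1}{4584 + 18541}} = 5910 - \frac{\left(\left(-9200 - 2400\right) + 16643\right) - 11648}{\left(-19106\right) \frac{1}{23125}} = 5910 - \frac{\left(-11600 + 16643\right) - 11648}{- \frac{19106}{23125}} = 5910 - \left(5043 - 11648\right) \left(- \frac{23125}{19106}\right) = 5910 - \left(-6605\right) \left(- \frac{23125}{19106}\right) = 5910 - \frac{152740625}{19106} = - \frac{39824165}{19106}$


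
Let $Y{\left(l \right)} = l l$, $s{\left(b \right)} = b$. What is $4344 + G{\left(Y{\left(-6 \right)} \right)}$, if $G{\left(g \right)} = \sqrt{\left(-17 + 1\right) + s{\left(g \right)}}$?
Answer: $4344 + 2 \sqrt{5} \approx 4348.5$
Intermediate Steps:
$Y{\left(l \right)} = l^{2}$
$G{\left(g \right)} = \sqrt{-16 + g}$ ($G{\left(g \right)} = \sqrt{\left(-17 + 1\right) + g} = \sqrt{-16 + g}$)
$4344 + G{\left(Y{\left(-6 \right)} \right)} = 4344 + \sqrt{-16 + \left(-6\right)^{2}} = 4344 + \sqrt{-16 + 36} = 4344 + \sqrt{20} = 4344 + 2 \sqrt{5}$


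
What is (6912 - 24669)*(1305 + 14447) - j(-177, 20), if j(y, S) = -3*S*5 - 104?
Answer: -279707860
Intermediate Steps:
j(y, S) = -104 - 15*S (j(y, S) = -15*S - 104 = -104 - 15*S)
(6912 - 24669)*(1305 + 14447) - j(-177, 20) = (6912 - 24669)*(1305 + 14447) - (-104 - 15*20) = -17757*15752 - (-104 - 300) = -279708264 - 1*(-404) = -279708264 + 404 = -279707860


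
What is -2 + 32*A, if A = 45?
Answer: 1438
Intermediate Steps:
-2 + 32*A = -2 + 32*45 = -2 + 1440 = 1438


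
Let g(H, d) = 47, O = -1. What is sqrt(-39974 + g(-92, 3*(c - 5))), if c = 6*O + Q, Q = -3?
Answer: I*sqrt(39927) ≈ 199.82*I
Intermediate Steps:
c = -9 (c = 6*(-1) - 3 = -6 - 3 = -9)
sqrt(-39974 + g(-92, 3*(c - 5))) = sqrt(-39974 + 47) = sqrt(-39927) = I*sqrt(39927)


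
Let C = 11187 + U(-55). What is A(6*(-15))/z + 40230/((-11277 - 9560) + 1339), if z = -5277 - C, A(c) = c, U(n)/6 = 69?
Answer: -56437260/27423937 ≈ -2.0580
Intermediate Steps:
U(n) = 414 (U(n) = 6*69 = 414)
C = 11601 (C = 11187 + 414 = 11601)
z = -16878 (z = -5277 - 1*11601 = -5277 - 11601 = -16878)
A(6*(-15))/z + 40230/((-11277 - 9560) + 1339) = (6*(-15))/(-16878) + 40230/((-11277 - 9560) + 1339) = -90*(-1/16878) + 40230/(-20837 + 1339) = 15/2813 + 40230/(-19498) = 15/2813 + 40230*(-1/19498) = 15/2813 - 20115/9749 = -56437260/27423937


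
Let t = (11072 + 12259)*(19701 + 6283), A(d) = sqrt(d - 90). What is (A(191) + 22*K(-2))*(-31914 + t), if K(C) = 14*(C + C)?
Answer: -746839373280 + 606200790*sqrt(101) ≈ -7.4075e+11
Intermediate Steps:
A(d) = sqrt(-90 + d)
K(C) = 28*C (K(C) = 14*(2*C) = 28*C)
t = 606232704 (t = 23331*25984 = 606232704)
(A(191) + 22*K(-2))*(-31914 + t) = (sqrt(-90 + 191) + 22*(28*(-2)))*(-31914 + 606232704) = (sqrt(101) + 22*(-56))*606200790 = (sqrt(101) - 1232)*606200790 = (-1232 + sqrt(101))*606200790 = -746839373280 + 606200790*sqrt(101)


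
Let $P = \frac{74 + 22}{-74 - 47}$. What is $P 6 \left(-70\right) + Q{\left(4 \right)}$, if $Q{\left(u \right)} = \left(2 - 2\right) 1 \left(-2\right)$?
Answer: $\frac{40320}{121} \approx 333.22$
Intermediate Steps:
$P = - \frac{96}{121}$ ($P = \frac{96}{-121} = 96 \left(- \frac{1}{121}\right) = - \frac{96}{121} \approx -0.79339$)
$Q{\left(u \right)} = 0$ ($Q{\left(u \right)} = 0 \left(-2\right) = 0$)
$P 6 \left(-70\right) + Q{\left(4 \right)} = - \frac{96 \cdot 6 \left(-70\right)}{121} + 0 = \left(- \frac{96}{121}\right) \left(-420\right) + 0 = \frac{40320}{121} + 0 = \frac{40320}{121}$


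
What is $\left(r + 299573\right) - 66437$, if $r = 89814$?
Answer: $322950$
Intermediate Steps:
$\left(r + 299573\right) - 66437 = \left(89814 + 299573\right) - 66437 = 389387 - 66437 = 322950$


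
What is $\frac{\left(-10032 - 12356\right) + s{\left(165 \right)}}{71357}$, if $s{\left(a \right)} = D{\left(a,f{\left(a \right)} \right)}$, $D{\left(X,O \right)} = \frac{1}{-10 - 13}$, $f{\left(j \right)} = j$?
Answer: $- \frac{514925}{1641211} \approx -0.31375$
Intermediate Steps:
$D{\left(X,O \right)} = - \frac{1}{23}$ ($D{\left(X,O \right)} = \frac{1}{-23} = - \frac{1}{23}$)
$s{\left(a \right)} = - \frac{1}{23}$
$\frac{\left(-10032 - 12356\right) + s{\left(165 \right)}}{71357} = \frac{\left(-10032 - 12356\right) - \frac{1}{23}}{71357} = \left(-22388 - \frac{1}{23}\right) \frac{1}{71357} = \left(- \frac{514925}{23}\right) \frac{1}{71357} = - \frac{514925}{1641211}$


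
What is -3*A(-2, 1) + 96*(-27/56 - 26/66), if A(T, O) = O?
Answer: -6707/77 ≈ -87.104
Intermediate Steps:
-3*A(-2, 1) + 96*(-27/56 - 26/66) = -3*1 + 96*(-27/56 - 26/66) = -3 + 96*(-27*1/56 - 26*1/66) = -3 + 96*(-27/56 - 13/33) = -3 + 96*(-1619/1848) = -3 - 6476/77 = -6707/77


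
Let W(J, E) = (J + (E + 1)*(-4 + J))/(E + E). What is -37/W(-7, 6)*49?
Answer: 259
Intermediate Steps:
W(J, E) = (J + (1 + E)*(-4 + J))/(2*E) (W(J, E) = (J + (1 + E)*(-4 + J))/((2*E)) = (J + (1 + E)*(-4 + J))*(1/(2*E)) = (J + (1 + E)*(-4 + J))/(2*E))
-37/W(-7, 6)*49 = -37*6/(-2 - 7 + (1/2)*6*(-4 - 7))*49 = -37*6/(-2 - 7 + (1/2)*6*(-11))*49 = -37*6/(-2 - 7 - 33)*49 = -37/((1/6)*(-42))*49 = -37/(-7)*49 = -37*(-1/7)*49 = (37/7)*49 = 259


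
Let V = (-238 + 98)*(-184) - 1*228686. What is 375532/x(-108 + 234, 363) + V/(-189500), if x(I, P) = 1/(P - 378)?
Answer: -533724753537/94750 ≈ -5.6330e+6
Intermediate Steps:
V = -202926 (V = -140*(-184) - 228686 = 25760 - 228686 = -202926)
x(I, P) = 1/(-378 + P)
375532/x(-108 + 234, 363) + V/(-189500) = 375532/(1/(-378 + 363)) - 202926/(-189500) = 375532/(1/(-15)) - 202926*(-1/189500) = 375532/(-1/15) + 101463/94750 = 375532*(-15) + 101463/94750 = -5632980 + 101463/94750 = -533724753537/94750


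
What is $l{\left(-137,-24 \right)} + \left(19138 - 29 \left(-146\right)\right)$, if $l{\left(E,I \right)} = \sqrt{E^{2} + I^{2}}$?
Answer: $23372 + \sqrt{19345} \approx 23511.0$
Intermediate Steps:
$l{\left(-137,-24 \right)} + \left(19138 - 29 \left(-146\right)\right) = \sqrt{\left(-137\right)^{2} + \left(-24\right)^{2}} + \left(19138 - 29 \left(-146\right)\right) = \sqrt{18769 + 576} + \left(19138 - -4234\right) = \sqrt{19345} + \left(19138 + 4234\right) = \sqrt{19345} + 23372 = 23372 + \sqrt{19345}$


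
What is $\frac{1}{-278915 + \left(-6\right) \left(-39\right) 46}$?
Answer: $- \frac{1}{268151} \approx -3.7292 \cdot 10^{-6}$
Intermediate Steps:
$\frac{1}{-278915 + \left(-6\right) \left(-39\right) 46} = \frac{1}{-278915 + 234 \cdot 46} = \frac{1}{-278915 + 10764} = \frac{1}{-268151} = - \frac{1}{268151}$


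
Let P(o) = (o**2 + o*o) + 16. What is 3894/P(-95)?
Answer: 649/3011 ≈ 0.21554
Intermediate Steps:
P(o) = 16 + 2*o**2 (P(o) = (o**2 + o**2) + 16 = 2*o**2 + 16 = 16 + 2*o**2)
3894/P(-95) = 3894/(16 + 2*(-95)**2) = 3894/(16 + 2*9025) = 3894/(16 + 18050) = 3894/18066 = 3894*(1/18066) = 649/3011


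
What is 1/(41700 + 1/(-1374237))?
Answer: 1374237/57305682899 ≈ 2.3981e-5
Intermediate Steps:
1/(41700 + 1/(-1374237)) = 1/(41700 - 1/1374237) = 1/(57305682899/1374237) = 1374237/57305682899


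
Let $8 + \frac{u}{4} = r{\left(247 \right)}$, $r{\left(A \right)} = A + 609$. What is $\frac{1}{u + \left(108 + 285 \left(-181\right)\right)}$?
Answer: $- \frac{1}{48085} \approx -2.0796 \cdot 10^{-5}$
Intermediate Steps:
$r{\left(A \right)} = 609 + A$
$u = 3392$ ($u = -32 + 4 \left(609 + 247\right) = -32 + 4 \cdot 856 = -32 + 3424 = 3392$)
$\frac{1}{u + \left(108 + 285 \left(-181\right)\right)} = \frac{1}{3392 + \left(108 + 285 \left(-181\right)\right)} = \frac{1}{3392 + \left(108 - 51585\right)} = \frac{1}{3392 - 51477} = \frac{1}{-48085} = - \frac{1}{48085}$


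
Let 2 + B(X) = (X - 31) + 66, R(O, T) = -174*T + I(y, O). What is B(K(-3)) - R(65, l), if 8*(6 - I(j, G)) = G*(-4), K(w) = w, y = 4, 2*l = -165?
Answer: -28727/2 ≈ -14364.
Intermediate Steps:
l = -165/2 (l = (1/2)*(-165) = -165/2 ≈ -82.500)
I(j, G) = 6 + G/2 (I(j, G) = 6 - G*(-4)/8 = 6 - (-1)*G/2 = 6 + G/2)
R(O, T) = 6 + O/2 - 174*T (R(O, T) = -174*T + (6 + O/2) = 6 + O/2 - 174*T)
B(X) = 33 + X (B(X) = -2 + ((X - 31) + 66) = -2 + ((-31 + X) + 66) = -2 + (35 + X) = 33 + X)
B(K(-3)) - R(65, l) = (33 - 3) - (6 + (1/2)*65 - 174*(-165/2)) = 30 - (6 + 65/2 + 14355) = 30 - 1*28787/2 = 30 - 28787/2 = -28727/2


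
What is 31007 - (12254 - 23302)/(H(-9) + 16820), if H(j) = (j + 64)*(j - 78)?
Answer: 373180293/12035 ≈ 31008.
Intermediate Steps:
H(j) = (-78 + j)*(64 + j) (H(j) = (64 + j)*(-78 + j) = (-78 + j)*(64 + j))
31007 - (12254 - 23302)/(H(-9) + 16820) = 31007 - (12254 - 23302)/((-4992 + (-9)² - 14*(-9)) + 16820) = 31007 - (-11048)/((-4992 + 81 + 126) + 16820) = 31007 - (-11048)/(-4785 + 16820) = 31007 - (-11048)/12035 = 31007 - 1*(-11048/12035) = 31007 + 11048/12035 = 373180293/12035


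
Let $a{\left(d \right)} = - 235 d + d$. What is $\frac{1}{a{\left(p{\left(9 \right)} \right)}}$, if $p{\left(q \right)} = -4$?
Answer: $\frac{1}{936} \approx 0.0010684$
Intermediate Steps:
$a{\left(d \right)} = - 234 d$
$\frac{1}{a{\left(p{\left(9 \right)} \right)}} = \frac{1}{\left(-234\right) \left(-4\right)} = \frac{1}{936}$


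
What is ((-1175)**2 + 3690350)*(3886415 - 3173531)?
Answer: 3615016941900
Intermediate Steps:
((-1175)**2 + 3690350)*(3886415 - 3173531) = (1380625 + 3690350)*712884 = 5070975*712884 = 3615016941900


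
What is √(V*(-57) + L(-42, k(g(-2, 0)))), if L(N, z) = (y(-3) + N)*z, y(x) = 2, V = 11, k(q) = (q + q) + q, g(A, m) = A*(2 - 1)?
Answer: 3*I*√43 ≈ 19.672*I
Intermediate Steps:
g(A, m) = A (g(A, m) = A*1 = A)
k(q) = 3*q (k(q) = 2*q + q = 3*q)
L(N, z) = z*(2 + N) (L(N, z) = (2 + N)*z = z*(2 + N))
√(V*(-57) + L(-42, k(g(-2, 0)))) = √(11*(-57) + (3*(-2))*(2 - 42)) = √(-627 - 6*(-40)) = √(-627 + 240) = √(-387) = 3*I*√43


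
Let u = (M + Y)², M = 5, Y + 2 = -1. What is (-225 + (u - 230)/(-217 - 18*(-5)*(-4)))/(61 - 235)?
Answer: 129599/100398 ≈ 1.2909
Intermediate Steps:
Y = -3 (Y = -2 - 1 = -3)
u = 4 (u = (5 - 3)² = 2² = 4)
(-225 + (u - 230)/(-217 - 18*(-5)*(-4)))/(61 - 235) = (-225 + (4 - 230)/(-217 - 18*(-5)*(-4)))/(61 - 235) = (-225 - 226/(-217 - 3*(-30)*(-4)))/(-174) = (-225 - 226/(-217 + 90*(-4)))*(-1/174) = (-225 - 226/(-217 - 360))*(-1/174) = (-225 - 226/(-577))*(-1/174) = (-225 - 226*(-1/577))*(-1/174) = (-225 + 226/577)*(-1/174) = -129599/577*(-1/174) = 129599/100398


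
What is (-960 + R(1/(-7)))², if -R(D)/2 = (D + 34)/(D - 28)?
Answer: 35587313316/38809 ≈ 9.1699e+5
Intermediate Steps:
R(D) = -2*(34 + D)/(-28 + D) (R(D) = -2*(D + 34)/(D - 28) = -2*(34 + D)/(-28 + D))
(-960 + R(1/(-7)))² = (-960 + 2*(-34 - 1/(-7))/(-28 + 1/(-7)))² = (-960 + 2*(-34 - (-1)/7)/(-28 + 1*(-⅐)))² = (-960 + 2*(-34 - 1*(-⅐))/(-28 - ⅐))² = (-960 + 2*(-34 + ⅐)/(-197/7))² = (-960 + 2*(-7/197)*(-237/7))² = (-960 + 474/197)² = (-188646/197)² = 35587313316/38809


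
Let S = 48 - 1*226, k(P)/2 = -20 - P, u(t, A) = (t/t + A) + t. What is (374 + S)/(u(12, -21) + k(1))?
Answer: -98/25 ≈ -3.9200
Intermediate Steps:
u(t, A) = 1 + A + t (u(t, A) = (1 + A) + t = 1 + A + t)
k(P) = -40 - 2*P (k(P) = 2*(-20 - P) = -40 - 2*P)
S = -178 (S = 48 - 226 = -178)
(374 + S)/(u(12, -21) + k(1)) = (374 - 178)/((1 - 21 + 12) + (-40 - 2*1)) = 196/(-8 + (-40 - 2)) = 196/(-8 - 42) = 196/(-50) = 196*(-1/50) = -98/25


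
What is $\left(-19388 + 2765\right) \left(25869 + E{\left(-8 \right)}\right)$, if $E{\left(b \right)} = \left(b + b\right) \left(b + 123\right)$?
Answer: $-399434067$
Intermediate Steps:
$E{\left(b \right)} = 2 b \left(123 + b\right)$
$\left(-19388 + 2765\right) \left(25869 + E{\left(-8 \right)}\right) = \left(-19388 + 2765\right) \left(25869 + 2 \left(-8\right) \left(123 - 8\right)\right) = - 16623 \left(25869 + 2 \left(-8\right) 115\right) = - 16623 \left(25869 - 1840\right) = \left(-16623\right) 24029 = -399434067$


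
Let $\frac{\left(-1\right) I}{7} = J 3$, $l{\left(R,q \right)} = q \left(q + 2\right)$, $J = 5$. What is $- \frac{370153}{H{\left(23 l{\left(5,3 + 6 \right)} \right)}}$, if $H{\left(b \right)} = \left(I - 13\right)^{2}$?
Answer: $- \frac{370153}{13924} \approx -26.584$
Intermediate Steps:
$l{\left(R,q \right)} = q \left(2 + q\right)$
$I = -105$ ($I = - 7 \cdot 5 \cdot 3 = \left(-7\right) 15 = -105$)
$H{\left(b \right)} = 13924$ ($H{\left(b \right)} = \left(-105 - 13\right)^{2} = \left(-118\right)^{2} = 13924$)
$- \frac{370153}{H{\left(23 l{\left(5,3 + 6 \right)} \right)}} = - \frac{370153}{13924}$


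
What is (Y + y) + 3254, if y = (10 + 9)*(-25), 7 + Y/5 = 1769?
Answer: 11589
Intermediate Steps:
Y = 8810 (Y = -35 + 5*1769 = -35 + 8845 = 8810)
y = -475 (y = 19*(-25) = -475)
(Y + y) + 3254 = (8810 - 475) + 3254 = 8335 + 3254 = 11589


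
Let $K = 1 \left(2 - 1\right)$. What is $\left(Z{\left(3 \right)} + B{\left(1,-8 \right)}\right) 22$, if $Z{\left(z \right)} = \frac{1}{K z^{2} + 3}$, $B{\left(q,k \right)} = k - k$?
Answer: $\frac{11}{6} \approx 1.8333$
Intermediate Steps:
$B{\left(q,k \right)} = 0$
$K = 1$ ($K = 1 \cdot 1 = 1$)
$Z{\left(z \right)} = \frac{1}{3 + z^{2}}$ ($Z{\left(z \right)} = \frac{1}{1 z^{2} + 3} = \frac{1}{z^{2} + 3} = \frac{1}{3 + z^{2}}$)
$\left(Z{\left(3 \right)} + B{\left(1,-8 \right)}\right) 22 = \left(\frac{1}{3 + 3^{2}} + 0\right) 22 = \left(\frac{1}{3 + 9} + 0\right) 22 = \left(\frac{1}{12} + 0\right) 22 = \frac{1}{12} \cdot 22 = \frac{11}{6}$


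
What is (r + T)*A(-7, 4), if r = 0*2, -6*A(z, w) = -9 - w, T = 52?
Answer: 338/3 ≈ 112.67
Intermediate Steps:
A(z, w) = 3/2 + w/6 (A(z, w) = -(-9 - w)/6 = 3/2 + w/6)
r = 0
(r + T)*A(-7, 4) = (0 + 52)*(3/2 + (1/6)*4) = 52*(3/2 + 2/3) = 52*(13/6) = 338/3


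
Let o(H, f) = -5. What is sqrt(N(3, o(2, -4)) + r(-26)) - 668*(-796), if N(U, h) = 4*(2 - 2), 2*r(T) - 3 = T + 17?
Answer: 531728 + I*sqrt(3) ≈ 5.3173e+5 + 1.732*I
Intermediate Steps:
r(T) = 10 + T/2 (r(T) = 3/2 + (T + 17)/2 = 3/2 + (17 + T)/2 = 3/2 + (17/2 + T/2) = 10 + T/2)
N(U, h) = 0 (N(U, h) = 4*0 = 0)
sqrt(N(3, o(2, -4)) + r(-26)) - 668*(-796) = sqrt(0 + (10 + (1/2)*(-26))) - 668*(-796) = sqrt(0 + (10 - 13)) + 531728 = sqrt(0 - 3) + 531728 = sqrt(-3) + 531728 = I*sqrt(3) + 531728 = 531728 + I*sqrt(3)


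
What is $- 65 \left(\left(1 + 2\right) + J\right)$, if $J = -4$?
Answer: $65$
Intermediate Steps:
$- 65 \left(\left(1 + 2\right) + J\right) = - 65 \left(\left(1 + 2\right) - 4\right) = - 65 \left(3 - 4\right) = \left(-65\right) \left(-1\right) = 65$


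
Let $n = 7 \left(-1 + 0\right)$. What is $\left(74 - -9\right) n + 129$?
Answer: $-452$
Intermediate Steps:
$n = -7$ ($n = 7 \left(-1\right) = -7$)
$\left(74 - -9\right) n + 129 = \left(74 - -9\right) \left(-7\right) + 129 = \left(74 + 9\right) \left(-7\right) + 129 = 83 \left(-7\right) + 129 = -581 + 129 = -452$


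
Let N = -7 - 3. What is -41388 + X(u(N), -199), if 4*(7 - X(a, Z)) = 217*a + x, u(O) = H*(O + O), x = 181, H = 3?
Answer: -152685/4 ≈ -38171.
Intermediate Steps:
N = -10
u(O) = 6*O (u(O) = 3*(O + O) = 3*(2*O) = 6*O)
X(a, Z) = -153/4 - 217*a/4 (X(a, Z) = 7 - (217*a + 181)/4 = 7 - (181 + 217*a)/4 = 7 + (-181/4 - 217*a/4) = -153/4 - 217*a/4)
-41388 + X(u(N), -199) = -41388 + (-153/4 - 651*(-10)/2) = -41388 + (-153/4 - 217/4*(-60)) = -41388 + (-153/4 + 3255) = -41388 + 12867/4 = -152685/4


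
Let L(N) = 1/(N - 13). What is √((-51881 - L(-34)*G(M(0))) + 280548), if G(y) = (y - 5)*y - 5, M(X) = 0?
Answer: 4*√31570323/47 ≈ 478.19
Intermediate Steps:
G(y) = -5 + y*(-5 + y) (G(y) = (-5 + y)*y - 5 = y*(-5 + y) - 5 = -5 + y*(-5 + y))
L(N) = 1/(-13 + N)
√((-51881 - L(-34)*G(M(0))) + 280548) = √((-51881 - (-5 + 0² - 5*0)/(-13 - 34)) + 280548) = √((-51881 - (-5 + 0 + 0)/(-47)) + 280548) = √((-51881 - (-1)*(-5)/47) + 280548) = √((-51881 - 1*5/47) + 280548) = √((-51881 - 5/47) + 280548) = √(-2438412/47 + 280548) = √(10747344/47) = 4*√31570323/47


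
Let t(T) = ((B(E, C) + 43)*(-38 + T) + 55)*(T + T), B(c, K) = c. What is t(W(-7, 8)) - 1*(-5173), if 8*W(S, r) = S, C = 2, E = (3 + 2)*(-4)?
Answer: 212527/32 ≈ 6641.5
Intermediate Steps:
E = -20 (E = 5*(-4) = -20)
W(S, r) = S/8
t(T) = 2*T*(-819 + 23*T) (t(T) = ((-20 + 43)*(-38 + T) + 55)*(T + T) = (23*(-38 + T) + 55)*(2*T) = ((-874 + 23*T) + 55)*(2*T) = (-819 + 23*T)*(2*T) = 2*T*(-819 + 23*T))
t(W(-7, 8)) - 1*(-5173) = 2*((1/8)*(-7))*(-819 + 23*((1/8)*(-7))) - 1*(-5173) = 2*(-7/8)*(-819 + 23*(-7/8)) + 5173 = 2*(-7/8)*(-819 - 161/8) + 5173 = 2*(-7/8)*(-6713/8) + 5173 = 46991/32 + 5173 = 212527/32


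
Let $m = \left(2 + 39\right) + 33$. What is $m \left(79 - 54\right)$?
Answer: $1850$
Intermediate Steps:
$m = 74$ ($m = 41 + 33 = 74$)
$m \left(79 - 54\right) = 74 \left(79 - 54\right) = 74 \cdot 25 = 1850$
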